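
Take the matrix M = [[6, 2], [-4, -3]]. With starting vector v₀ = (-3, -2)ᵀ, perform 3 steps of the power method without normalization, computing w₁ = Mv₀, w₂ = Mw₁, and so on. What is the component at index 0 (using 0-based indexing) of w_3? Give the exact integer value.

w1 = Mv₀ = (6·(-3) + 2·(-2); (-4)·(-3) + (-3)·(-2)) = (-22, 18)
w2 = Mw1 = (6·(-22) + 2·18; (-4)·(-22) + (-3)·18) = (-96, 34)
w3 = Mw2 = (-508, 282)
The requested component of w3 is -508.

-508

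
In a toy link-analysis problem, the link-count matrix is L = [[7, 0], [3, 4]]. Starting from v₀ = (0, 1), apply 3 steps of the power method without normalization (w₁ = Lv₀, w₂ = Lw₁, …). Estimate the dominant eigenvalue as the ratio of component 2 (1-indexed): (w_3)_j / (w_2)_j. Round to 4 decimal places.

4.0000

w1 = Lv₀ = (0, 4)
w2 = Lw1 = (0, 16)
w3 = Lw2 = (0, 64)
Ratio at component: 64 / 16 = 4.0000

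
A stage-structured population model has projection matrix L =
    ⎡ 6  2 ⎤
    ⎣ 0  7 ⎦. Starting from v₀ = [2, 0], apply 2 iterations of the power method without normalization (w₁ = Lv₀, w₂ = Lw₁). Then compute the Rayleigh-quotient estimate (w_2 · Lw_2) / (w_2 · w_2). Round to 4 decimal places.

w1 = Lv₀ = (6·2 + 2·0; 0·2 + 7·0) = (12, 0)
w2 = Lw1 = (6·12 + 2·0; 0·12 + 7·0) = (72, 0)
Lw2 = (432, 0)
w2·Lw2 = 72·432 + 0·0 = 31104; w2·w2 = 72·72 + 0·0 = 5184
λ ≈ 31104/5184 = 6.0000

λ ≈ 6.0000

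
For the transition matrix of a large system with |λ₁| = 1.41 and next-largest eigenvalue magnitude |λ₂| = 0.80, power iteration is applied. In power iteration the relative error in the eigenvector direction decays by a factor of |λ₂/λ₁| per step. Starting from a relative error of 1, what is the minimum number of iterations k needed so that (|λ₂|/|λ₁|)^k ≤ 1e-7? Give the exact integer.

29

|λ₂/λ₁| = 0.80/1.41 = 0.56738
Need k ≥ ln(1e-7) / ln(0.56738) = -16.1181 / -0.5667 ≈ 28.440
Smallest integer k satisfying the bound: 29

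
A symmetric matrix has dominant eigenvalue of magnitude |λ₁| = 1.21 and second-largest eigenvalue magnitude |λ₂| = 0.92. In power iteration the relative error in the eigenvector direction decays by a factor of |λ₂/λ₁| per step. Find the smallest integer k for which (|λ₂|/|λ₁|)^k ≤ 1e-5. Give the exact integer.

|λ₂/λ₁| = 0.92/1.21 = 0.76033
Need k ≥ ln(1e-5) / ln(0.76033) = -11.5129 / -0.2740 ≈ 42.018
Smallest integer k satisfying the bound: 43

43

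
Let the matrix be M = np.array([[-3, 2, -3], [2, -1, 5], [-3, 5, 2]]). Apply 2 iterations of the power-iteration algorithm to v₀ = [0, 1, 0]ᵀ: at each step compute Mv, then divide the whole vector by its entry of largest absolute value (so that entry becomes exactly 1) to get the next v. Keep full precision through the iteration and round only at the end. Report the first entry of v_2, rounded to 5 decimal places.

Mv0 = (2.000000, -1.000000, 5.000000); divide by 5.000000 → v1 = (0.400000, -0.200000, 1.000000)
Mv1 = (-4.600000, 6.000000, -0.200000); divide by 6.000000 → v2 = (-0.766667, 1.000000, -0.033333)
Requested entry of v2: -23/30 = -0.76667

-0.76667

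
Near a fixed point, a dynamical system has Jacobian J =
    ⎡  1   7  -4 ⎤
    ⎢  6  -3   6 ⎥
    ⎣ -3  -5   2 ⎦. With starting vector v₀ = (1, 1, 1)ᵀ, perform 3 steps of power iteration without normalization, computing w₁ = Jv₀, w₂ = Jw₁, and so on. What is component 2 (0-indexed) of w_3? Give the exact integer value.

-216

w1 = Jv₀ = (4, 9, -6)
w2 = Jw1 = (91, -39, -69)
w3 = Jw2 = (94, 249, -216)
The requested component of w3 is -216.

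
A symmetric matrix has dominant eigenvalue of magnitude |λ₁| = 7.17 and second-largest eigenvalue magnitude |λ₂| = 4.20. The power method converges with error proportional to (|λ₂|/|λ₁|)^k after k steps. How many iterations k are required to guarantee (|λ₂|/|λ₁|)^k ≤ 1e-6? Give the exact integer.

|λ₂/λ₁| = 4.20/7.17 = 0.58577
Need k ≥ ln(1e-6) / ln(0.58577) = -13.8155 / -0.5348 ≈ 25.832
Smallest integer k satisfying the bound: 26

26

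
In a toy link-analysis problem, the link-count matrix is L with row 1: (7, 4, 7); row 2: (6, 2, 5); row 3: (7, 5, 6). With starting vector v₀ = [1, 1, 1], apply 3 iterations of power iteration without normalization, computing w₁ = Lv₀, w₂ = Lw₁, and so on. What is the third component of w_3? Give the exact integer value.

5042

w1 = Lv₀ = (7·1 + 4·1 + 7·1; 6·1 + 2·1 + 5·1; 7·1 + 5·1 + 6·1) = (18, 13, 18)
w2 = Lw1 = (7·18 + 4·13 + 7·18; 6·18 + 2·13 + 5·18; 7·18 + 5·13 + 6·18) = (304, 224, 299)
w3 = Lw2 = (5117, 3767, 5042)
The requested component of w3 is 5042.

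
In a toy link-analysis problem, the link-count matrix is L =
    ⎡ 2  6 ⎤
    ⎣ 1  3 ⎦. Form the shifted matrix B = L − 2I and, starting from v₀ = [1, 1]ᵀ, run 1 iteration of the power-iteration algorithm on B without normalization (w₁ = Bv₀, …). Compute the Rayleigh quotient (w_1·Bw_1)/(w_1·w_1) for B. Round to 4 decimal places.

B = L − 2I has rows (0, 6); (1, 1)
w1 = Bv₀ = (6, 2)
Bw1 = (12, 8)
w1·Bw1 = 88; w1·w1 = 40; μ ≈ 88/40 = 2.2000

μ ≈ 2.2000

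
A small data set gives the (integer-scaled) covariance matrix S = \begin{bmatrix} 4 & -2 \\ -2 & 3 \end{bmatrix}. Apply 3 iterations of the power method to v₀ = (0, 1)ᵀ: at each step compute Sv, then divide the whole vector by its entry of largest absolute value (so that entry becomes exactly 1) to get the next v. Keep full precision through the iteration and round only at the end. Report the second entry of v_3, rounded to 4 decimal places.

Sv0 = (-2.00000, 3.00000); divide by 3.00000 → v1 = (-0.66667, 1.00000)
Sv1 = (-4.66667, 4.33333); divide by -4.66667 → v2 = (1.00000, -0.92857)
Sv2 = (5.85714, -4.78571); divide by 5.85714 → v3 = (1.00000, -0.81707)
Requested entry of v3: 67/-82 = -0.8171

-0.8171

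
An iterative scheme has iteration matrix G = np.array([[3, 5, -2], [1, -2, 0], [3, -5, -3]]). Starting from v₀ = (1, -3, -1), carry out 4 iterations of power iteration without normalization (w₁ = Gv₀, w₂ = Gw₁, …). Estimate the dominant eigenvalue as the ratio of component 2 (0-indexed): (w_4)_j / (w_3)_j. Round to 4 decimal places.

w1 = Gv₀ = (3·1 + 5·(-3) + (-2)·(-1); 1·1 + (-2)·(-3) + 0·(-1); 3·1 + (-5)·(-3) + (-3)·(-1)) = (-10, 7, 21)
w2 = Gw1 = (3·(-10) + 5·7 + (-2)·21; 1·(-10) + (-2)·7 + 0·21; 3·(-10) + (-5)·7 + (-3)·21) = (-37, -24, -128)
w3 = Gw2 = (25, 11, 393)
w4 = Gw3 = (-656, 3, -1159)
Ratio at component: -1159 / 393 = -2.9491

-2.9491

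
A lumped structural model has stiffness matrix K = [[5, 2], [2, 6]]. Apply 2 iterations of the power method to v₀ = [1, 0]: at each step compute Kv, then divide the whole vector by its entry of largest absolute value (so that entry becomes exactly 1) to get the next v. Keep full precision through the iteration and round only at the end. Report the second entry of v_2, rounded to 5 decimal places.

0.75862

Kv0 = (5.000000, 2.000000); divide by 5.000000 → v1 = (1.000000, 0.400000)
Kv1 = (5.800000, 4.400000); divide by 5.800000 → v2 = (1.000000, 0.758621)
Requested entry of v2: 22/29 = 0.75862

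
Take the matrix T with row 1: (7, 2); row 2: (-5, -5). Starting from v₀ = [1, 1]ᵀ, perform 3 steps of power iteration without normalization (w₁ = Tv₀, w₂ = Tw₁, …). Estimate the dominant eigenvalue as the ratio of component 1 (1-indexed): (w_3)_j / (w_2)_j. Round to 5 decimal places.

λ ≈ 7.23256

w1 = Tv₀ = (7·1 + 2·1; (-5)·1 + (-5)·1) = (9, -10)
w2 = Tw1 = (7·9 + 2·(-10); (-5)·9 + (-5)·(-10)) = (43, 5)
w3 = Tw2 = (311, -240)
Ratio at component: 311 / 43 = 7.23256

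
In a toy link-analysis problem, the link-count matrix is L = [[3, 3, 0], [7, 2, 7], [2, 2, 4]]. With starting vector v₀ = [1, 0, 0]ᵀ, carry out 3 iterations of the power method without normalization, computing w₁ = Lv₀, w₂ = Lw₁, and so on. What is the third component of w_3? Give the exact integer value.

270

w1 = Lv₀ = (3·1 + 3·0 + 0·0; 7·1 + 2·0 + 7·0; 2·1 + 2·0 + 4·0) = (3, 7, 2)
w2 = Lw1 = (3·3 + 3·7 + 0·2; 7·3 + 2·7 + 7·2; 2·3 + 2·7 + 4·2) = (30, 49, 28)
w3 = Lw2 = (237, 504, 270)
The requested component of w3 is 270.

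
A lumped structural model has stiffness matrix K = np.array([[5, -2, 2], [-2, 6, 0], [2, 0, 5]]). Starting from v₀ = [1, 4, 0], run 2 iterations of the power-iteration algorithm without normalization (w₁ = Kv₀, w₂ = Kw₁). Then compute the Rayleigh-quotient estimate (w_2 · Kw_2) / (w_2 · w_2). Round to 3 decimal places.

w1 = Kv₀ = (5·1 + (-2)·4 + 2·0; (-2)·1 + 6·4 + 0·0; 2·1 + 0·4 + 5·0) = (-3, 22, 2)
w2 = Kw1 = (5·(-3) + (-2)·22 + 2·2; (-2)·(-3) + 6·22 + 0·2; 2·(-3) + 0·22 + 5·2) = (-55, 138, 4)
Kw2 = (-543, 938, -90)
w2·Kw2 = (-55)·(-543) + 138·938 + 4·(-90) = 158949; w2·w2 = (-55)·(-55) + 138·138 + 4·4 = 22085
λ ≈ 158949/22085 = 7.197

7.197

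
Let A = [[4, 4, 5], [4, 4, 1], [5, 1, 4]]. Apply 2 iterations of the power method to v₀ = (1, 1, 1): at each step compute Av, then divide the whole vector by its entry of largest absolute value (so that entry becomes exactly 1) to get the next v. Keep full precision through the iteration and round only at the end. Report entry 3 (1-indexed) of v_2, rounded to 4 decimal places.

0.8261

Av0 = (13.00000, 9.00000, 10.00000); divide by 13.00000 → v1 = (1.00000, 0.69231, 0.76923)
Av1 = (10.61538, 7.53846, 8.76923); divide by 10.61538 → v2 = (1.00000, 0.71014, 0.82609)
Requested entry of v2: 114/138 = 0.8261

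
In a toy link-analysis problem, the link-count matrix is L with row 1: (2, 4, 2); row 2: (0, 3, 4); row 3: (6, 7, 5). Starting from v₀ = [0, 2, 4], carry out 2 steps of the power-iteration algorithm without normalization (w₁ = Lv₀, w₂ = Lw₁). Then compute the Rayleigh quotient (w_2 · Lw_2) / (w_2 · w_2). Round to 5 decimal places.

w1 = Lv₀ = (16, 22, 34)
w2 = Lw1 = (188, 202, 420)
Lw2 = (2024, 2286, 4642)
w2·Lw2 = 188·2024 + 202·2286 + 420·4642 = 2791924; w2·w2 = 188·188 + 202·202 + 420·420 = 252548
λ ≈ 2791924/252548 = 11.05502

11.05502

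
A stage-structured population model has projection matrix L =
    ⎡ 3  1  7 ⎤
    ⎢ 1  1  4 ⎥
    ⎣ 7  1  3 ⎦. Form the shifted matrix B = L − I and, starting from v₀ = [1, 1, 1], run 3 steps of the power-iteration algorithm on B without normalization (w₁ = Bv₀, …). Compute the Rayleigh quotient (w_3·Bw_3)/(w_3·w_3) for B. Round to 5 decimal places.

B = L − I has rows (2, 1, 7); (1, 0, 4); (7, 1, 2)
w1 = Bv₀ = (2·1 + 1·1 + 7·1; 1·1 + 0·1 + 4·1; 7·1 + 1·1 + 2·1) = (10, 5, 10)
w2 = Bw1 = (2·10 + 1·5 + 7·10; 1·10 + 0·5 + 4·10; 7·10 + 1·5 + 2·10) = (95, 50, 95)
w3 = Bw2 = (905, 475, 905)
Bw3 = (8620, 4525, 8620)
w3·Bw3 = 17751575; w3·w3 = 1863675; μ ≈ 17751575/1863675 = 9.52504

9.52504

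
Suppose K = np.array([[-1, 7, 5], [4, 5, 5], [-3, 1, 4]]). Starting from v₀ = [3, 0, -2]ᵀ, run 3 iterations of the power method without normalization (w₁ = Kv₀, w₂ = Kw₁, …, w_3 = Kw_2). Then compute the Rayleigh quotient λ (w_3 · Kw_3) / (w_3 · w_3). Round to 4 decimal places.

λ ≈ 7.8488

w1 = Kv₀ = ((-1)·3 + 7·0 + 5·(-2); 4·3 + 5·0 + 5·(-2); (-3)·3 + 1·0 + 4·(-2)) = (-13, 2, -17)
w2 = Kw1 = ((-1)·(-13) + 7·2 + 5·(-17); 4·(-13) + 5·2 + 5·(-17); (-3)·(-13) + 1·2 + 4·(-17)) = (-58, -127, -27)
w3 = Kw2 = (-966, -1002, -61)
Kw3 = (-6353, -9179, 1652)
w3·Kw3 = (-966)·(-6353) + (-1002)·(-9179) + (-61)·1652 = 15233584; w3·w3 = (-966)·(-966) + (-1002)·(-1002) + (-61)·(-61) = 1940881
λ ≈ 15233584/1940881 = 7.8488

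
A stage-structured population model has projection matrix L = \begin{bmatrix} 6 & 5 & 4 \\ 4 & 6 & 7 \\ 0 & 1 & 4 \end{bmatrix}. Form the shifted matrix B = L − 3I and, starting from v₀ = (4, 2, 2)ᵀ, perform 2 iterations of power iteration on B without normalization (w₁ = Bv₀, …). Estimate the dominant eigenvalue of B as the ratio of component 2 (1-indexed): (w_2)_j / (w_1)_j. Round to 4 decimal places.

B = L − 3I has rows (3, 5, 4); (4, 3, 7); (0, 1, 1)
w1 = Bv₀ = (30, 36, 4)
w2 = Bw1 = (286, 256, 40)
Ratio: 256/36 = 7.1111

μ ≈ 7.1111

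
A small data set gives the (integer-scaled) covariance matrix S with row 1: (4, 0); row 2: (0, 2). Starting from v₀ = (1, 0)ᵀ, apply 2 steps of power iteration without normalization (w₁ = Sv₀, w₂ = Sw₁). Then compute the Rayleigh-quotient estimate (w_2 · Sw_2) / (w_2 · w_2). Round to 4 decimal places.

4.0000

w1 = Sv₀ = (4·1 + 0·0; 0·1 + 2·0) = (4, 0)
w2 = Sw1 = (4·4 + 0·0; 0·4 + 2·0) = (16, 0)
Sw2 = (64, 0)
w2·Sw2 = 16·64 + 0·0 = 1024; w2·w2 = 16·16 + 0·0 = 256
λ ≈ 1024/256 = 4.0000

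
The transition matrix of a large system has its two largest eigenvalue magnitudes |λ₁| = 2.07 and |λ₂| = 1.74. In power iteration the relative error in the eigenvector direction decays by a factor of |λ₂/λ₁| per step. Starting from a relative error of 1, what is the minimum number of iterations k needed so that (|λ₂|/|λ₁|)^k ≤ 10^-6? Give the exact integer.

80

|λ₂/λ₁| = 1.74/2.07 = 0.84058
Need k ≥ ln(10^-6) / ln(0.84058) = -13.8155 / -0.1737 ≈ 79.553
Smallest integer k satisfying the bound: 80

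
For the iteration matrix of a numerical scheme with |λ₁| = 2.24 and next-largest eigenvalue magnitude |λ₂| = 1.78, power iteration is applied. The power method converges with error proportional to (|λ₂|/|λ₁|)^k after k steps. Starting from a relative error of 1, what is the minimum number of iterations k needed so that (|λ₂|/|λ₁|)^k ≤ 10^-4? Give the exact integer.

|λ₂/λ₁| = 1.78/2.24 = 0.79464
Need k ≥ ln(10^-4) / ln(0.79464) = -9.2103 / -0.2299 ≈ 40.069
Smallest integer k satisfying the bound: 41

41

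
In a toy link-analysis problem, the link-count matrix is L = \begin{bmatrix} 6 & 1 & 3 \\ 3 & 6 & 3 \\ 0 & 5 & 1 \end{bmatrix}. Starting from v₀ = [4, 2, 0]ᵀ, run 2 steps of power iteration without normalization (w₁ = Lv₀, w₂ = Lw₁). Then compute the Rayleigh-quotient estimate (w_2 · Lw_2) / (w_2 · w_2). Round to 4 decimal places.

w1 = Lv₀ = (6·4 + 1·2 + 3·0; 3·4 + 6·2 + 3·0; 0·4 + 5·2 + 1·0) = (26, 24, 10)
w2 = Lw1 = (6·26 + 1·24 + 3·10; 3·26 + 6·24 + 3·10; 0·26 + 5·24 + 1·10) = (210, 252, 130)
Lw2 = (1902, 2532, 1390)
w2·Lw2 = 210·1902 + 252·2532 + 130·1390 = 1218184; w2·w2 = 210·210 + 252·252 + 130·130 = 124504
λ ≈ 1218184/124504 = 9.7843

9.7843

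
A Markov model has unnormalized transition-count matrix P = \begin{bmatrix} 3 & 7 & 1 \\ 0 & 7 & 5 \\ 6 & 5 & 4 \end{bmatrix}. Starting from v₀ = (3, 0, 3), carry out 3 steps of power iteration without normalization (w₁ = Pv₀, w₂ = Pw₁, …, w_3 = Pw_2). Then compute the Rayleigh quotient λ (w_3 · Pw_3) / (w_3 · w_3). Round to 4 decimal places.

12.8291

w1 = Pv₀ = (12, 15, 30)
w2 = Pw1 = (171, 255, 267)
w3 = Pw2 = (2565, 3120, 3369)
Pw3 = (32904, 38685, 44466)
w3·Pw3 = 2565·32904 + 3120·38685 + 3369·44466 = 354901914; w3·w3 = 2565·2565 + 3120·3120 + 3369·3369 = 27663786
λ ≈ 354901914/27663786 = 12.8291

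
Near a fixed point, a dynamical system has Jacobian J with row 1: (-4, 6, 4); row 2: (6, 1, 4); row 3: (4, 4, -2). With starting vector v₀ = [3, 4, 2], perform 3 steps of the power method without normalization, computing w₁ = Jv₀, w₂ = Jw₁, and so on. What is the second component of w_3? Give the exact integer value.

2030

w1 = Jv₀ = ((-4)·3 + 6·4 + 4·2; 6·3 + 1·4 + 4·2; 4·3 + 4·4 + (-2)·2) = (20, 30, 24)
w2 = Jw1 = ((-4)·20 + 6·30 + 4·24; 6·20 + 1·30 + 4·24; 4·20 + 4·30 + (-2)·24) = (196, 246, 152)
w3 = Jw2 = (1300, 2030, 1464)
The requested component of w3 is 2030.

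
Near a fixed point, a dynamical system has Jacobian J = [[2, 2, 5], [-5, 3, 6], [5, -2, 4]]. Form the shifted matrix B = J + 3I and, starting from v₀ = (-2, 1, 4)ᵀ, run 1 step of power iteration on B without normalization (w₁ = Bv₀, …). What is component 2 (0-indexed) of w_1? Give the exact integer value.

16

B = J + 3I has rows (5, 2, 5); (-5, 6, 6); (5, -2, 7)
w1 = Bv₀ = (12, 40, 16)
Requested component of w1: 16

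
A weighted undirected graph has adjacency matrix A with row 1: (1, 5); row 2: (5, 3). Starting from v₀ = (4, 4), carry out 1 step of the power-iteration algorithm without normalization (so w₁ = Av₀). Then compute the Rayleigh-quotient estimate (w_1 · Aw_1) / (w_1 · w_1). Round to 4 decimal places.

7.0800

w1 = Av₀ = (1·4 + 5·4; 5·4 + 3·4) = (24, 32)
Aw1 = (184, 216)
w1·Aw1 = 24·184 + 32·216 = 11328; w1·w1 = 24·24 + 32·32 = 1600
λ ≈ 11328/1600 = 7.0800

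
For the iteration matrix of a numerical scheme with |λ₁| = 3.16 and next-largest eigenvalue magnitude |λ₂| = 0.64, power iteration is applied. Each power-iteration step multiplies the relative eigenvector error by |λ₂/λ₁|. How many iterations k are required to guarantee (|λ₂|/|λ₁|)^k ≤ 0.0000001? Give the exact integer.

|λ₂/λ₁| = 0.64/3.16 = 0.20253
Need k ≥ ln(0.0000001) / ln(0.20253) = -16.1181 / -1.5969 ≈ 10.094
Smallest integer k satisfying the bound: 11

11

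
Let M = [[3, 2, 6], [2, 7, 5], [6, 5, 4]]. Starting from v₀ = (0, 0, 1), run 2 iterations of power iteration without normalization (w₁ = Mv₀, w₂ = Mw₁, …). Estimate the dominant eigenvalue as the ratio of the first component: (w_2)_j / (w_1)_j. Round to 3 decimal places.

8.667

w1 = Mv₀ = (6, 5, 4)
w2 = Mw1 = (52, 67, 77)
Ratio at component: 52 / 6 = 8.667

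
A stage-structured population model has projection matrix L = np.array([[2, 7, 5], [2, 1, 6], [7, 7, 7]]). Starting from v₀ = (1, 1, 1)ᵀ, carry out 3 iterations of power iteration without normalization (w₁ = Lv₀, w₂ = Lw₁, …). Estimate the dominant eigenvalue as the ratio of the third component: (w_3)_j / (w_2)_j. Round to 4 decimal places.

w1 = Lv₀ = (2·1 + 7·1 + 5·1; 2·1 + 1·1 + 6·1; 7·1 + 7·1 + 7·1) = (14, 9, 21)
w2 = Lw1 = (2·14 + 7·9 + 5·21; 2·14 + 1·9 + 6·21; 7·14 + 7·9 + 7·21) = (196, 163, 308)
w3 = Lw2 = (3073, 2403, 4669)
Ratio at component: 4669 / 308 = 15.1591

λ ≈ 15.1591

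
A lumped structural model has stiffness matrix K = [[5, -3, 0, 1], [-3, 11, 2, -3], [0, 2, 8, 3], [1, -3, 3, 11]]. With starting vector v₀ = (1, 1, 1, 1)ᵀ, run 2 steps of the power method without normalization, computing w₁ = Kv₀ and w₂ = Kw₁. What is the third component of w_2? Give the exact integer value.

w1 = Kv₀ = (5·1 + (-3)·1 + 0·1 + 1·1; (-3)·1 + 11·1 + 2·1 + (-3)·1; 0·1 + 2·1 + 8·1 + 3·1; 1·1 + (-3)·1 + 3·1 + 11·1) = (3, 7, 13, 12)
w2 = Kw1 = (5·3 + (-3)·7 + 0·13 + 1·12; (-3)·3 + 11·7 + 2·13 + (-3)·12; 0·3 + 2·7 + 8·13 + 3·12; 1·3 + (-3)·7 + 3·13 + 11·12) = (6, 58, 154, 153)
The requested component of w2 is 154.

154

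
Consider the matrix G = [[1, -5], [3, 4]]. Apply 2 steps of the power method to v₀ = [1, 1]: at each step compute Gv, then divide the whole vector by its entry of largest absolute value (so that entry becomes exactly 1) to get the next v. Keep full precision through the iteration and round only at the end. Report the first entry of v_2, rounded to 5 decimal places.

1.00000

Gv0 = (-4.000000, 7.000000); divide by 7.000000 → v1 = (-0.571429, 1.000000)
Gv1 = (-5.571429, 2.285714); divide by -5.571429 → v2 = (1.000000, -0.410256)
Requested entry of v2: -39/-39 = 1.00000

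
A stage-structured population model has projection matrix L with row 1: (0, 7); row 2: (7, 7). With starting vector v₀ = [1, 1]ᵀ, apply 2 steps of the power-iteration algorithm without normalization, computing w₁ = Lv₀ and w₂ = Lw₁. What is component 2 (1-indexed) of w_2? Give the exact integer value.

w1 = Lv₀ = (7, 14)
w2 = Lw1 = (98, 147)
The requested component of w2 is 147.

147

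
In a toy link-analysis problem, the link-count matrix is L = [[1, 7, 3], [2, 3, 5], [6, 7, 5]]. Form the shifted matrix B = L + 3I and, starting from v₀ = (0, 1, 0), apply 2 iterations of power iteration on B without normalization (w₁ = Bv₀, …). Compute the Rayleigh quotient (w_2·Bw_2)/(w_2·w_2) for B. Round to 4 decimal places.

B = L + 3I has rows (4, 7, 3); (2, 6, 5); (6, 7, 8)
w1 = Bv₀ = (4·0 + 7·1 + 3·0; 2·0 + 6·1 + 5·0; 6·0 + 7·1 + 8·0) = (7, 6, 7)
w2 = Bw1 = (4·7 + 7·6 + 3·7; 2·7 + 6·6 + 5·7; 6·7 + 7·6 + 8·7) = (91, 85, 140)
Bw2 = (1379, 1392, 2261)
w2·Bw2 = 560349; w2·w2 = 35106; μ ≈ 560349/35106 = 15.9616

15.9616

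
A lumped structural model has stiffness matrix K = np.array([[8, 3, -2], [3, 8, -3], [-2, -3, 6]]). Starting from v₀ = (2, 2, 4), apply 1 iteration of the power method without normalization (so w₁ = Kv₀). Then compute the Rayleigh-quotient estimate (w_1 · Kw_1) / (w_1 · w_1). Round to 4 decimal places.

λ ≈ 5.6098

w1 = Kv₀ = (8·2 + 3·2 + (-2)·4; 3·2 + 8·2 + (-3)·4; (-2)·2 + (-3)·2 + 6·4) = (14, 10, 14)
Kw1 = (114, 80, 26)
w1·Kw1 = 14·114 + 10·80 + 14·26 = 2760; w1·w1 = 14·14 + 10·10 + 14·14 = 492
λ ≈ 2760/492 = 5.6098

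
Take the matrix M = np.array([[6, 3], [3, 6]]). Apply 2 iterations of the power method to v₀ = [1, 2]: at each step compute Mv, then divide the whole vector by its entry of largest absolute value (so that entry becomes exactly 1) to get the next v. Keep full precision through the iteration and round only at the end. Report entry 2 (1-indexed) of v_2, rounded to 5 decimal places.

1.00000

Mv0 = (12.000000, 15.000000); divide by 15.000000 → v1 = (0.800000, 1.000000)
Mv1 = (7.800000, 8.400000); divide by 8.400000 → v2 = (0.928571, 1.000000)
Requested entry of v2: 126/126 = 1.00000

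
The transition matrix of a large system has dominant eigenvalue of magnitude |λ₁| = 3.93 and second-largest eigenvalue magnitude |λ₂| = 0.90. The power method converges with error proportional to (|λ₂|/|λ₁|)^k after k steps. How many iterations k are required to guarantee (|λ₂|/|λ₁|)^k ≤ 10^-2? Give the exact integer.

4

|λ₂/λ₁| = 0.90/3.93 = 0.22901
Need k ≥ ln(10^-2) / ln(0.22901) = -4.6052 / -1.4740 ≈ 3.124
Smallest integer k satisfying the bound: 4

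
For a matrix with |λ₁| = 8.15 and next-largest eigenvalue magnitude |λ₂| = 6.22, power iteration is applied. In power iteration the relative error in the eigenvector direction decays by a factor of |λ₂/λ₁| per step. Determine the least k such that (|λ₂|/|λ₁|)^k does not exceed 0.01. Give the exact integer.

|λ₂/λ₁| = 6.22/8.15 = 0.76319
Need k ≥ ln(0.01) / ln(0.76319) = -4.6052 / -0.2702 ≈ 17.041
Smallest integer k satisfying the bound: 18

18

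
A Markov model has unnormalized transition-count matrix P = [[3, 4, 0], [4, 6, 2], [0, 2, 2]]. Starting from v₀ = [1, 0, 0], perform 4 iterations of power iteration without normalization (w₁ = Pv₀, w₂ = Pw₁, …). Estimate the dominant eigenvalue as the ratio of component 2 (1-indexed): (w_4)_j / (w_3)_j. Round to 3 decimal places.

λ ≈ 9.169

w1 = Pv₀ = (3, 4, 0)
w2 = Pw1 = (25, 36, 8)
w3 = Pw2 = (219, 332, 88)
w4 = Pw3 = (1985, 3044, 840)
Ratio at component: 3044 / 332 = 9.169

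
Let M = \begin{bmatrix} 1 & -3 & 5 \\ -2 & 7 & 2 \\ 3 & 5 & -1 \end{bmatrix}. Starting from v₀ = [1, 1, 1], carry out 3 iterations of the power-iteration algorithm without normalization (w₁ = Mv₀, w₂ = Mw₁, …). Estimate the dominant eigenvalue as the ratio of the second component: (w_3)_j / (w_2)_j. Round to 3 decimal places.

w1 = Mv₀ = (1·1 + (-3)·1 + 5·1; (-2)·1 + 7·1 + 2·1; 3·1 + 5·1 + (-1)·1) = (3, 7, 7)
w2 = Mw1 = (1·3 + (-3)·7 + 5·7; (-2)·3 + 7·7 + 2·7; 3·3 + 5·7 + (-1)·7) = (17, 57, 37)
w3 = Mw2 = (31, 439, 299)
Ratio at component: 439 / 57 = 7.702

7.702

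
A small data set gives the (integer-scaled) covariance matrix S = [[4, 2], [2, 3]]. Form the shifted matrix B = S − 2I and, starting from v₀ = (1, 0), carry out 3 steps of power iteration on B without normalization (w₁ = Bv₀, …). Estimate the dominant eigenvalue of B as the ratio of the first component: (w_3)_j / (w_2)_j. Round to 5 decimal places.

3.50000

B = S − 2I has rows (2, 2); (2, 1)
w1 = Bv₀ = (2·1 + 2·0; 2·1 + 1·0) = (2, 2)
w2 = Bw1 = (2·2 + 2·2; 2·2 + 1·2) = (8, 6)
w3 = Bw2 = (28, 22)
Ratio: 28/8 = 3.50000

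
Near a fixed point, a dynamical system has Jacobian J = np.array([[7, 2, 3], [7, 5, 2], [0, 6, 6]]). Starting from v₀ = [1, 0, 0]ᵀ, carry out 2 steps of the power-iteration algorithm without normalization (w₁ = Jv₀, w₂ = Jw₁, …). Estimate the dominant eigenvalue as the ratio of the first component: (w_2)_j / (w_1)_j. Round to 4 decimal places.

w1 = Jv₀ = (7·1 + 2·0 + 3·0; 7·1 + 5·0 + 2·0; 0·1 + 6·0 + 6·0) = (7, 7, 0)
w2 = Jw1 = (7·7 + 2·7 + 3·0; 7·7 + 5·7 + 2·0; 0·7 + 6·7 + 6·0) = (63, 84, 42)
Ratio at component: 63 / 7 = 9.0000

9.0000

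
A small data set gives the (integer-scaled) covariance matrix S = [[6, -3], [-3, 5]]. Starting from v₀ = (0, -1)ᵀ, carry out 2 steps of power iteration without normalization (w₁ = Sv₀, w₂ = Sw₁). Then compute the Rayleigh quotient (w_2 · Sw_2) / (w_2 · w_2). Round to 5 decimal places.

8.48374

w1 = Sv₀ = (3, -5)
w2 = Sw1 = (33, -34)
Sw2 = (300, -269)
w2·Sw2 = 33·300 + (-34)·(-269) = 19046; w2·w2 = 33·33 + (-34)·(-34) = 2245
λ ≈ 19046/2245 = 8.48374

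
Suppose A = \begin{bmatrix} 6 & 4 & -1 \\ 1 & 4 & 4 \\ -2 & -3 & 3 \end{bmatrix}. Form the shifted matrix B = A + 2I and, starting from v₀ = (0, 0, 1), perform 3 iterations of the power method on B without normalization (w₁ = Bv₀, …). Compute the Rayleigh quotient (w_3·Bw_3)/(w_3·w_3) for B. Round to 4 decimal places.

B = A + 2I has rows (8, 4, -1); (1, 6, 4); (-2, -3, 5)
w1 = Bv₀ = (-1, 4, 5)
w2 = Bw1 = (3, 43, 15)
w3 = Bw2 = (181, 321, -60)
Bw3 = (2792, 1867, -1625)
w3·Bw3 = 1202159; w3·w3 = 139402; μ ≈ 1202159/139402 = 8.6237

8.6237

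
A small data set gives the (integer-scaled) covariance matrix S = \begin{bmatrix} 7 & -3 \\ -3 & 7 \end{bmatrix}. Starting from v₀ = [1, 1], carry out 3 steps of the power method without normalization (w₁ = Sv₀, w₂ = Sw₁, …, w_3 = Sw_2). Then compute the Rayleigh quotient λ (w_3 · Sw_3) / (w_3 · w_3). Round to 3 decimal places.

λ ≈ 4.000

w1 = Sv₀ = (7·1 + (-3)·1; (-3)·1 + 7·1) = (4, 4)
w2 = Sw1 = (7·4 + (-3)·4; (-3)·4 + 7·4) = (16, 16)
w3 = Sw2 = (64, 64)
Sw3 = (256, 256)
w3·Sw3 = 64·256 + 64·256 = 32768; w3·w3 = 64·64 + 64·64 = 8192
λ ≈ 32768/8192 = 4.000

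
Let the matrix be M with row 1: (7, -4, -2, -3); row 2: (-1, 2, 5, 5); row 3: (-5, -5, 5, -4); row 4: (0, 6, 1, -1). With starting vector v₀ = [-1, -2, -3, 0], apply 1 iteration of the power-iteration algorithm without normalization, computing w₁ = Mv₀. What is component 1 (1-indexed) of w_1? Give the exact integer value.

w1 = Mv₀ = (7·(-1) + (-4)·(-2) + (-2)·(-3) + (-3)·0; (-1)·(-1) + 2·(-2) + 5·(-3) + 5·0; (-5)·(-1) + (-5)·(-2) + 5·(-3) + (-4)·0; 0·(-1) + 6·(-2) + 1·(-3) + (-1)·0) = (7, -18, 0, -15)
The requested component of w1 is 7.

7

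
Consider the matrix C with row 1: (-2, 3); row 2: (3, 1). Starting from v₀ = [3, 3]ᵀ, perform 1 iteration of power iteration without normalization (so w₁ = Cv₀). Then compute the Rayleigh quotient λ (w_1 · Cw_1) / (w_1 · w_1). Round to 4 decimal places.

w1 = Cv₀ = ((-2)·3 + 3·3; 3·3 + 1·3) = (3, 12)
Cw1 = (30, 21)
w1·Cw1 = 3·30 + 12·21 = 342; w1·w1 = 3·3 + 12·12 = 153
λ ≈ 342/153 = 2.2353

λ ≈ 2.2353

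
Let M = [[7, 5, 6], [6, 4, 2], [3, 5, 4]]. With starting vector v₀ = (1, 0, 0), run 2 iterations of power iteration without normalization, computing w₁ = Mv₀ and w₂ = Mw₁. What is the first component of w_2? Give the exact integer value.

97

w1 = Mv₀ = (7·1 + 5·0 + 6·0; 6·1 + 4·0 + 2·0; 3·1 + 5·0 + 4·0) = (7, 6, 3)
w2 = Mw1 = (7·7 + 5·6 + 6·3; 6·7 + 4·6 + 2·3; 3·7 + 5·6 + 4·3) = (97, 72, 63)
The requested component of w2 is 97.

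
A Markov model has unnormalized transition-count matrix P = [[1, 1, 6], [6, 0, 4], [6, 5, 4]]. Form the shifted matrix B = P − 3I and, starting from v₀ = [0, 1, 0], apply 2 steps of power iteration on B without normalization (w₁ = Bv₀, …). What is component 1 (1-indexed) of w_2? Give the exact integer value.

B = P − 3I has rows (-2, 1, 6); (6, -3, 4); (6, 5, 1)
w1 = Bv₀ = ((-2)·0 + 1·1 + 6·0; 6·0 + (-3)·1 + 4·0; 6·0 + 5·1 + 1·0) = (1, -3, 5)
w2 = Bw1 = ((-2)·1 + 1·(-3) + 6·5; 6·1 + (-3)·(-3) + 4·5; 6·1 + 5·(-3) + 1·5) = (25, 35, -4)
Requested component of w2: 25

25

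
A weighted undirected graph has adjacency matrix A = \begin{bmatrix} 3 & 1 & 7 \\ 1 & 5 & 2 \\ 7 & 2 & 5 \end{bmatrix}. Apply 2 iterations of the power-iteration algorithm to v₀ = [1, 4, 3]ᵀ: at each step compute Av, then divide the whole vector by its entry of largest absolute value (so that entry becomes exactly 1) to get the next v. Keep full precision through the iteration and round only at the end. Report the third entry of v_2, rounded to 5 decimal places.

Av0 = (28.000000, 27.000000, 30.000000); divide by 30.000000 → v1 = (0.933333, 0.900000, 1.000000)
Av1 = (10.700000, 7.433333, 13.333333); divide by 13.333333 → v2 = (0.802500, 0.557500, 1.000000)
Requested entry of v2: 400/400 = 1.00000

1.00000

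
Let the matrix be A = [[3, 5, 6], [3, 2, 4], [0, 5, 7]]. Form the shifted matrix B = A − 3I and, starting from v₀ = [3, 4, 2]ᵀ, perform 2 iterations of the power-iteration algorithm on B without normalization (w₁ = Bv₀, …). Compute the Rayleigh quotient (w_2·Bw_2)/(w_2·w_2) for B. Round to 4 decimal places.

B = A − 3I has rows (0, 5, 6); (3, -1, 4); (0, 5, 4)
w1 = Bv₀ = (0·3 + 5·4 + 6·2; 3·3 + (-1)·4 + 4·2; 0·3 + 5·4 + 4·2) = (32, 13, 28)
w2 = Bw1 = (0·32 + 5·13 + 6·28; 3·32 + (-1)·13 + 4·28; 0·32 + 5·13 + 4·28) = (233, 195, 177)
Bw2 = (2037, 1212, 1683)
w2·Bw2 = 1008852; w2·w2 = 123643; μ ≈ 1008852/123643 = 8.1594

8.1594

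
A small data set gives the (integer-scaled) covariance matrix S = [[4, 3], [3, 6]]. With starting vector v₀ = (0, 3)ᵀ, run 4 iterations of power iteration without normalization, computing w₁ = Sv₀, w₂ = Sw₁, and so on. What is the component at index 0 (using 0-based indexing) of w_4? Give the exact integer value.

w1 = Sv₀ = (4·0 + 3·3; 3·0 + 6·3) = (9, 18)
w2 = Sw1 = (4·9 + 3·18; 3·9 + 6·18) = (90, 135)
w3 = Sw2 = (765, 1080)
w4 = Sw3 = (6300, 8775)
The requested component of w4 is 6300.

6300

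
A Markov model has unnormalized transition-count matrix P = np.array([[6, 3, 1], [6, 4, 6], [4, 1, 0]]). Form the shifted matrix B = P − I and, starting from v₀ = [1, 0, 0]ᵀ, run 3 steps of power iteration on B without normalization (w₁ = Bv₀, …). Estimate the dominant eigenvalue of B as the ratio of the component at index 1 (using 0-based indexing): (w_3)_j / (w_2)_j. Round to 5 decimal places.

B = P − I has rows (5, 3, 1); (6, 3, 6); (4, 1, -1)
w1 = Bv₀ = (5·1 + 3·0 + 1·0; 6·1 + 3·0 + 6·0; 4·1 + 1·0 + (-1)·0) = (5, 6, 4)
w2 = Bw1 = (5·5 + 3·6 + 1·4; 6·5 + 3·6 + 6·4; 4·5 + 1·6 + (-1)·4) = (47, 72, 22)
w3 = Bw2 = (473, 630, 238)
Ratio: 630/72 = 8.75000

8.75000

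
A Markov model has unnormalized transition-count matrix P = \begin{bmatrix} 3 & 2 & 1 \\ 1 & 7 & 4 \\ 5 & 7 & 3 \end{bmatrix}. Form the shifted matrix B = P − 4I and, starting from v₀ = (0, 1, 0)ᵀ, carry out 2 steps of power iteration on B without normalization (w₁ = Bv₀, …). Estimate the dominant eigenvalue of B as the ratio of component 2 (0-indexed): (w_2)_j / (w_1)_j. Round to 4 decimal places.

B = P − 4I has rows (-1, 2, 1); (1, 3, 4); (5, 7, -1)
w1 = Bv₀ = (2, 3, 7)
w2 = Bw1 = (11, 39, 24)
Ratio: 24/7 = 3.4286

3.4286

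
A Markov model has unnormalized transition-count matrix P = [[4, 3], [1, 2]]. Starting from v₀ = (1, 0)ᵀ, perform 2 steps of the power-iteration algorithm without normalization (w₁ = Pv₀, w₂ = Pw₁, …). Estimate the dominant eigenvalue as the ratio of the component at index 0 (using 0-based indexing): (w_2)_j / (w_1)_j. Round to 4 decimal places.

4.7500

w1 = Pv₀ = (4·1 + 3·0; 1·1 + 2·0) = (4, 1)
w2 = Pw1 = (4·4 + 3·1; 1·4 + 2·1) = (19, 6)
Ratio at component: 19 / 4 = 4.7500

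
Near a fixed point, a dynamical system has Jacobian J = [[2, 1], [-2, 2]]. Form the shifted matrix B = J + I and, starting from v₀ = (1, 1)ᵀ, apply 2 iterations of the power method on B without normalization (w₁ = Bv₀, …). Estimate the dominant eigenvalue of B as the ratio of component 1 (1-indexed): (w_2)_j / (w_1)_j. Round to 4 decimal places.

B = J + I has rows (3, 1); (-2, 3)
w1 = Bv₀ = (3·1 + 1·1; (-2)·1 + 3·1) = (4, 1)
w2 = Bw1 = (3·4 + 1·1; (-2)·4 + 3·1) = (13, -5)
Ratio: 13/4 = 3.2500

μ ≈ 3.2500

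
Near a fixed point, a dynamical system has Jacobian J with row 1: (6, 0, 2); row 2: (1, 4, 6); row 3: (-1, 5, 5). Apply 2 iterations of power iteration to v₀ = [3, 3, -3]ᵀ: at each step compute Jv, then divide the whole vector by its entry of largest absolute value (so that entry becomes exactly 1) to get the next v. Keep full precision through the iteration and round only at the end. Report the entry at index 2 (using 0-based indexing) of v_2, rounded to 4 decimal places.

-0.6364

Jv0 = (12.00000, -3.00000, -3.00000); divide by 12.00000 → v1 = (1.00000, -0.25000, -0.25000)
Jv1 = (5.50000, -1.50000, -3.50000); divide by 5.50000 → v2 = (1.00000, -0.27273, -0.63636)
Requested entry of v2: -42/66 = -0.6364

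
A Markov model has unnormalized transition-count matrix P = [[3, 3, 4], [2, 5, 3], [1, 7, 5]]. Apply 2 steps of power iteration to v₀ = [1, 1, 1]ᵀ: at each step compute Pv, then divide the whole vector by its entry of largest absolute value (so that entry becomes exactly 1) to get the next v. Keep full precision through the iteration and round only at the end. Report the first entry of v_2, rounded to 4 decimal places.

Pv0 = (10.00000, 10.00000, 13.00000); divide by 13.00000 → v1 = (0.76923, 0.76923, 1.00000)
Pv1 = (8.61538, 8.38462, 11.15385); divide by 11.15385 → v2 = (0.77241, 0.75172, 1.00000)
Requested entry of v2: 112/145 = 0.7724

0.7724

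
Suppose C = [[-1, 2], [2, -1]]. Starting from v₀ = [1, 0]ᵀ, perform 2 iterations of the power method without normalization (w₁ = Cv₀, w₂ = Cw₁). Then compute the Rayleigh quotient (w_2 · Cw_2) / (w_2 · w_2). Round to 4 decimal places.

w1 = Cv₀ = ((-1)·1 + 2·0; 2·1 + (-1)·0) = (-1, 2)
w2 = Cw1 = ((-1)·(-1) + 2·2; 2·(-1) + (-1)·2) = (5, -4)
Cw2 = (-13, 14)
w2·Cw2 = 5·(-13) + (-4)·14 = -121; w2·w2 = 5·5 + (-4)·(-4) = 41
λ ≈ -121/41 = -2.9512

λ ≈ -2.9512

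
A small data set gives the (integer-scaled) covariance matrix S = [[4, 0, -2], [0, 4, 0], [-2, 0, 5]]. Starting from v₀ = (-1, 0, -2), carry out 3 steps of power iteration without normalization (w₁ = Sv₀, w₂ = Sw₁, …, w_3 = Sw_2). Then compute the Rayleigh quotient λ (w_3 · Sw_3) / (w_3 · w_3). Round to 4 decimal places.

w1 = Sv₀ = (0, 0, -8)
w2 = Sw1 = (16, 0, -40)
w3 = Sw2 = (144, 0, -232)
Sw3 = (1040, 0, -1448)
w3·Sw3 = 144·1040 + 0·0 + (-232)·(-1448) = 485696; w3·w3 = 144·144 + 0·0 + (-232)·(-232) = 74560
λ ≈ 485696/74560 = 6.5142

λ ≈ 6.5142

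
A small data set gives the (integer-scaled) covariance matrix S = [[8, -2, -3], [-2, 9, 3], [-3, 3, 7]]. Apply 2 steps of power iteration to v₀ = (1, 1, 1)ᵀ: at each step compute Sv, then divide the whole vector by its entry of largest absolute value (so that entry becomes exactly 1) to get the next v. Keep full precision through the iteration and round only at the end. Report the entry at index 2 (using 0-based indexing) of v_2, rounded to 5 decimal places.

Sv0 = (3.000000, 10.000000, 7.000000); divide by 10.000000 → v1 = (0.300000, 1.000000, 0.700000)
Sv1 = (-1.700000, 10.500000, 7.000000); divide by 10.500000 → v2 = (-0.161905, 1.000000, 0.666667)
Requested entry of v2: 70/105 = 0.66667

0.66667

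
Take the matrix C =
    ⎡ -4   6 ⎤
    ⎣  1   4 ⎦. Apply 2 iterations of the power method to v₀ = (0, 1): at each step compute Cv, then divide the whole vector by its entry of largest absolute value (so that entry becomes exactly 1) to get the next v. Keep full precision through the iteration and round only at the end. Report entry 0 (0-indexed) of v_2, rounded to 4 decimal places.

0.0000

Cv0 = (6.00000, 4.00000); divide by 6.00000 → v1 = (1.00000, 0.66667)
Cv1 = (0.00000, 3.66667); divide by 3.66667 → v2 = (0.00000, 1.00000)
Requested entry of v2: 0/22 = 0.0000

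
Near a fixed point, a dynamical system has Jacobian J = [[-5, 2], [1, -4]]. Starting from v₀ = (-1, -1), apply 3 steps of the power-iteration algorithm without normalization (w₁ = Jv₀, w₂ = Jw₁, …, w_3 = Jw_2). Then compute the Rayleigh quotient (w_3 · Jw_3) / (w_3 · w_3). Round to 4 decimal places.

λ ≈ -3.0000

w1 = Jv₀ = ((-5)·(-1) + 2·(-1); 1·(-1) + (-4)·(-1)) = (3, 3)
w2 = Jw1 = ((-5)·3 + 2·3; 1·3 + (-4)·3) = (-9, -9)
w3 = Jw2 = (27, 27)
Jw3 = (-81, -81)
w3·Jw3 = 27·(-81) + 27·(-81) = -4374; w3·w3 = 27·27 + 27·27 = 1458
λ ≈ -4374/1458 = -3.0000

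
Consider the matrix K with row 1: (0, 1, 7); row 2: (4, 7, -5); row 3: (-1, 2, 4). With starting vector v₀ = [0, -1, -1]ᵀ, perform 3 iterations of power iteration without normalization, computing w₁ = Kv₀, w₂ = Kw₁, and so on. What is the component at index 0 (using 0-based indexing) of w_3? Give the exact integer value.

w1 = Kv₀ = (0·0 + 1·(-1) + 7·(-1); 4·0 + 7·(-1) + (-5)·(-1); (-1)·0 + 2·(-1) + 4·(-1)) = (-8, -2, -6)
w2 = Kw1 = (0·(-8) + 1·(-2) + 7·(-6); 4·(-8) + 7·(-2) + (-5)·(-6); (-1)·(-8) + 2·(-2) + 4·(-6)) = (-44, -16, -20)
w3 = Kw2 = (-156, -188, -68)
The requested component of w3 is -156.

-156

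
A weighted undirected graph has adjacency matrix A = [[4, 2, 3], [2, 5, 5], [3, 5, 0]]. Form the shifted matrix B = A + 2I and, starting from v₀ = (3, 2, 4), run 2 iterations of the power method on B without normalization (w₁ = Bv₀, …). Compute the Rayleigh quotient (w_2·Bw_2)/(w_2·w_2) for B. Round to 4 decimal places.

B = A + 2I has rows (6, 2, 3); (2, 7, 5); (3, 5, 2)
w1 = Bv₀ = (6·3 + 2·2 + 3·4; 2·3 + 7·2 + 5·4; 3·3 + 5·2 + 2·4) = (34, 40, 27)
w2 = Bw1 = (6·34 + 2·40 + 3·27; 2·34 + 7·40 + 5·27; 3·34 + 5·40 + 2·27) = (365, 483, 356)
Bw2 = (4224, 5891, 4222)
w2·Bw2 = 5890145; w2·w2 = 493250; μ ≈ 5890145/493250 = 11.9415

μ ≈ 11.9415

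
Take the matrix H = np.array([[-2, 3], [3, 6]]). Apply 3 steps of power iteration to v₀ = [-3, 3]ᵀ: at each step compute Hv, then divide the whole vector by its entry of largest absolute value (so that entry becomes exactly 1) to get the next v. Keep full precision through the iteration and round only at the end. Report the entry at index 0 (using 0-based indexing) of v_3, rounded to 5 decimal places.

0.51795

Hv0 = (15.000000, 9.000000); divide by 15.000000 → v1 = (1.000000, 0.600000)
Hv1 = (-0.200000, 6.600000); divide by 6.600000 → v2 = (-0.030303, 1.000000)
Hv2 = (3.060606, 5.909091); divide by 5.909091 → v3 = (0.517949, 1.000000)
Requested entry of v3: 303/585 = 0.51795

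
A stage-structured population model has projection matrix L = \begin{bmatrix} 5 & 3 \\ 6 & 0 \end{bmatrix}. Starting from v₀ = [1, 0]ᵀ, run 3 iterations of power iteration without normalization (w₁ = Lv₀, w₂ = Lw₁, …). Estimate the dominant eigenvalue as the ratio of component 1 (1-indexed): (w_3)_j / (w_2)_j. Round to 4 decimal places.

w1 = Lv₀ = (5, 6)
w2 = Lw1 = (43, 30)
w3 = Lw2 = (305, 258)
Ratio at component: 305 / 43 = 7.0930

7.0930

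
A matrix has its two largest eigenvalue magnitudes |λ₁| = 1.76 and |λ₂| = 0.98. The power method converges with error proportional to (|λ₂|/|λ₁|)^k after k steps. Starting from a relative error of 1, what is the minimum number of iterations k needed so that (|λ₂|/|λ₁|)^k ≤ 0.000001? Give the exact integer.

24

|λ₂/λ₁| = 0.98/1.76 = 0.55682
Need k ≥ ln(0.000001) / ln(0.55682) = -13.8155 / -0.5855 ≈ 23.595
Smallest integer k satisfying the bound: 24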